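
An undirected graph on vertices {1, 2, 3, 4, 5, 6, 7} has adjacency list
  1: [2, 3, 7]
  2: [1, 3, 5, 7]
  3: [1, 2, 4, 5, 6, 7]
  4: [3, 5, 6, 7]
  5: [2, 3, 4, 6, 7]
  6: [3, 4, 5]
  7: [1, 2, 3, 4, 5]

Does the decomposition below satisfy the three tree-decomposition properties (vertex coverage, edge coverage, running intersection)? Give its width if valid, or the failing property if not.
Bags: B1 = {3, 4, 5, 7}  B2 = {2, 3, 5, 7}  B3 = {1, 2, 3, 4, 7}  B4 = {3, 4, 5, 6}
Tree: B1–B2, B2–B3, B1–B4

A tree decomposition must satisfy three properties: every vertex lies in some bag; for every edge, both endpoints lie together in some bag; and for every vertex, the bags containing it form a connected subtree. Here bags containing vertex 4 are not connected in the tree, so the decomposition is invalid.

No — bags containing vertex 4 are not connected in the tree.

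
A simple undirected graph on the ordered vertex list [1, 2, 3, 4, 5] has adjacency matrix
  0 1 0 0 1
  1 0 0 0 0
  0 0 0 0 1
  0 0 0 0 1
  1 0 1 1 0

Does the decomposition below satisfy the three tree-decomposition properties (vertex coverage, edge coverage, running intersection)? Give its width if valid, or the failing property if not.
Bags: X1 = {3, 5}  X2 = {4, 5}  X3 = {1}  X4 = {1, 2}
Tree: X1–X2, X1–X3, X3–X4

No — edge (5,1) lies in no bag.

A tree decomposition must satisfy three properties: every vertex lies in some bag; for every edge, both endpoints lie together in some bag; and for every vertex, the bags containing it form a connected subtree. Here edge (5,1) lies in no bag, so the decomposition is invalid.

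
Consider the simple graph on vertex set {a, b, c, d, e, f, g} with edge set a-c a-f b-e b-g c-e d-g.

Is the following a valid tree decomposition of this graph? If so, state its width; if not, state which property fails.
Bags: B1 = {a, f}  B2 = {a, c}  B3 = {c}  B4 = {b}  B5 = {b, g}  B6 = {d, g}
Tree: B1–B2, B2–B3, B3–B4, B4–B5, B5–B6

A tree decomposition must satisfy three properties: every vertex lies in some bag; for every edge, both endpoints lie together in some bag; and for every vertex, the bags containing it form a connected subtree. Here vertex e appears in no bag, so the decomposition is invalid.

No — vertex e appears in no bag.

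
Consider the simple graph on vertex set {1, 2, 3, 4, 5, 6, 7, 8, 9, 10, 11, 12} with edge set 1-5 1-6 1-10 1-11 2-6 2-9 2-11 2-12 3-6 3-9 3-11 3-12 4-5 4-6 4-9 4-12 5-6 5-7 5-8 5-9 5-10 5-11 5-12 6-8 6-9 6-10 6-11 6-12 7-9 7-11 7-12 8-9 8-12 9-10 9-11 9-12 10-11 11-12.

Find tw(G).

4

A width-4 tree decomposition is:
Bags: B1 = {5, 6, 9, 11, 12}  B2 = {4, 5, 6, 9, 12}  B3 = {5, 6, 9, 10, 11}  B4 = {2, 6, 9, 11, 12}  B5 = {5, 6, 8, 9, 12}  B6 = {5, 7, 9, 11, 12}  B7 = {3, 6, 9, 11, 12}  B8 = {1, 5, 6, 10, 11}
Tree: B1–B2, B1–B3, B1–B4, B1–B5, B1–B6, B1–B7, B3–B8
The largest bag has 5 vertices, giving width 4; this decomposition certifies tw(G) ≤ 4. Conversely, {1, 5, 6, 10, 11} is a clique of size 5, and the vertices of any clique must share a bag in every tree decomposition; so some bag has ≥ 5 vertices and tw(G) ≥ 4. Hence tw(G) = 4 exactly.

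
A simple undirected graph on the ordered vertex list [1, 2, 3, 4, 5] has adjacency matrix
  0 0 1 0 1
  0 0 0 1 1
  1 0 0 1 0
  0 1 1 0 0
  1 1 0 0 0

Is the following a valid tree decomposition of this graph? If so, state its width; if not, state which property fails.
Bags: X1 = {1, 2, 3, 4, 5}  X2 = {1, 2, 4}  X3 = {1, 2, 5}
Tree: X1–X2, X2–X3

No — bags containing vertex 5 are not connected in the tree.

A tree decomposition must satisfy three properties: every vertex lies in some bag; for every edge, both endpoints lie together in some bag; and for every vertex, the bags containing it form a connected subtree. Here bags containing vertex 5 are not connected in the tree, so the decomposition is invalid.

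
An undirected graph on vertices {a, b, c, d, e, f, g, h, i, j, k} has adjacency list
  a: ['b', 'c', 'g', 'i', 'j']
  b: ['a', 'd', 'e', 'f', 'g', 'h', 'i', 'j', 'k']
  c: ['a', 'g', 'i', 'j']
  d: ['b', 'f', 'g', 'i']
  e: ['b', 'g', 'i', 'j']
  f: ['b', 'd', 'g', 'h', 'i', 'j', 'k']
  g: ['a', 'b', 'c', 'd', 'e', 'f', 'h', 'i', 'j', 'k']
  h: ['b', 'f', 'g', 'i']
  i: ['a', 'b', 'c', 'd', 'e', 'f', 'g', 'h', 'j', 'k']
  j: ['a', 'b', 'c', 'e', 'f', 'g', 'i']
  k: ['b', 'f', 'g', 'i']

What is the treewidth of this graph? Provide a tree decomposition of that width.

Each bag holds 5 vertices, so the decomposition has width 4, which upper-bounds the treewidth. On the other hand G contains the 5-clique {a, c, g, i, j}. A clique must lie in a single bag of any decomposition, so no decomposition can have width below 4. The upper and lower bounds meet at 4, so that is the treewidth.

Treewidth 4.
One such decomposition:
Bags: B1 = {b, f, g, i, j}  B2 = {b, f, g, h, i}  B3 = {b, d, f, g, i}  B4 = {a, b, g, i, j}  B5 = {b, e, g, i, j}  B6 = {b, f, g, i, k}  B7 = {a, c, g, i, j}
Tree: B1–B2, B1–B3, B1–B4, B4–B5, B1–B6, B4–B7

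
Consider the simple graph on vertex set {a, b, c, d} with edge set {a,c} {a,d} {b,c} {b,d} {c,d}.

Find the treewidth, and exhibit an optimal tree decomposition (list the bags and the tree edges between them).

Treewidth 2.
One such decomposition:
Bags: B1 = {a, c, d}  B2 = {b, c, d}
Tree: B1–B2

Every bag has size at most 3, so the width is 3 − 1 = 2 and tw(G) ≤ 2. Conversely, {a, c, d} is a clique of size 3, and the vertices of any clique must share a bag in every tree decomposition; so some bag has ≥ 3 vertices and tw(G) ≥ 2. Hence tw(G) = 2 exactly.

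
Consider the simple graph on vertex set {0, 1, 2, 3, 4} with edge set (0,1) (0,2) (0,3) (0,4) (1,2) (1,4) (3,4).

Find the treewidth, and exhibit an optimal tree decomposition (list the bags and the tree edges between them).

Treewidth 2.
One optimal decomposition is:
Bags: B1 = {0, 1, 2}  B2 = {0, 1, 4}  B3 = {0, 3, 4}
Tree: B1–B2, B2–B3

The largest bag has 3 vertices, giving width 2; this decomposition certifies tw(G) ≤ 2. On the other hand G contains the 3-clique {0, 1, 2}. A clique must lie in a single bag of any decomposition, so no decomposition can have width below 2. Combining the bounds, tw(G) = 2.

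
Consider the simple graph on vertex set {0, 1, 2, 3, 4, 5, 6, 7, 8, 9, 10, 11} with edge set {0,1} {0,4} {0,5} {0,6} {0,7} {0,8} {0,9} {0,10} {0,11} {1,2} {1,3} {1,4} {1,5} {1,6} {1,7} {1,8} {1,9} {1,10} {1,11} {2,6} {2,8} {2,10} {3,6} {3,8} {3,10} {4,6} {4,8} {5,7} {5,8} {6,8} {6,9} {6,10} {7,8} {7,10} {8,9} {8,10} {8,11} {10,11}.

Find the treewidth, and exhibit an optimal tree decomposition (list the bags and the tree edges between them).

Treewidth 4.
Bags: B1 = {0, 1, 6, 8, 10}  B2 = {0, 1, 6, 8, 9}  B3 = {0, 1, 4, 6, 8}  B4 = {0, 1, 7, 8, 10}  B5 = {0, 1, 8, 10, 11}  B6 = {0, 1, 5, 7, 8}  B7 = {1, 2, 6, 8, 10}  B8 = {1, 3, 6, 8, 10}
Tree: B1–B2, B2–B3, B1–B4, B4–B5, B4–B6, B1–B7, B7–B8

Every bag has size at most 5, so the width is 5 − 1 = 4 and tw(G) ≤ 4. On the other hand G contains the 5-clique {0, 1, 8, 10, 11}. A clique must lie in a single bag of any decomposition, so no decomposition can have width below 4. Hence tw(G) = 4 exactly.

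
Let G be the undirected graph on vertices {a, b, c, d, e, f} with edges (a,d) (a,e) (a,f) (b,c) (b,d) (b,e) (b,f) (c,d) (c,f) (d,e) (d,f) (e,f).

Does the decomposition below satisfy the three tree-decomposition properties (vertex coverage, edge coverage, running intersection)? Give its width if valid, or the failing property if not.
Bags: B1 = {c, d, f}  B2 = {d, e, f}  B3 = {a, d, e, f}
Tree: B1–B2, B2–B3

No — vertex b appears in no bag.

A tree decomposition must satisfy three properties: every vertex lies in some bag; for every edge, both endpoints lie together in some bag; and for every vertex, the bags containing it form a connected subtree. Here vertex b appears in no bag, so the decomposition is invalid.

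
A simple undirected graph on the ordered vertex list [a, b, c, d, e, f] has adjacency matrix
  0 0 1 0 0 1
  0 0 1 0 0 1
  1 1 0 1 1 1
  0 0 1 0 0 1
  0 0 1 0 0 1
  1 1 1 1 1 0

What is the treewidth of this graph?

2

A width-2 tree decomposition is:
Bags: B1 = {c, d, f}  B2 = {c, e, f}  B3 = {a, c, f}  B4 = {b, c, f}
Tree: B1–B2, B2–B3, B1–B4
Each bag holds 3 vertices, so the decomposition has width 2, which upper-bounds the treewidth. On the other hand G contains the 3-clique {c, d, f}. A clique must lie in a single bag of any decomposition, so no decomposition can have width below 2. The upper and lower bounds meet at 2, so that is the treewidth.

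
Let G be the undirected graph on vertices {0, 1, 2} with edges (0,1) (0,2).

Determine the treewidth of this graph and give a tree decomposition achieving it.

Treewidth 1.
One optimal decomposition is:
Bags: B1 = {0, 2}  B2 = {0, 1}
Tree: B1–B2

Every bag has size at most 2, so the width is 2 − 1 = 1 and tw(G) ≤ 1. Any graph with an edge has treewidth ≥ 1, and G has the edge 2–0. Combining the bounds, tw(G) = 1.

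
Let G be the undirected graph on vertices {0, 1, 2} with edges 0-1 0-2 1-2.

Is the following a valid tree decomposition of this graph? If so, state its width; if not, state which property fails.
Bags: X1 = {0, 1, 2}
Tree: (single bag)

Yes; width 2.

Vertex coverage: the bags together contain {0, 1, 2}, the full vertex set. Edge coverage: each edge of G has both endpoints in at least one bag. Running intersection: for every vertex, the bags containing it form a connected subtree. All three properties hold, so this is a valid tree decomposition of width max|bag| − 1 = 2, and hence tw(G) ≤ 2.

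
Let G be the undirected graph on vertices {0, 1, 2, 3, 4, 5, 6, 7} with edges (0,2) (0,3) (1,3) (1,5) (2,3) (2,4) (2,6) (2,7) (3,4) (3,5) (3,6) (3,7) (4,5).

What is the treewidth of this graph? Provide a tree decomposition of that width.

The largest bag has 3 vertices, giving width 2; this decomposition certifies tw(G) ≤ 2. On the other hand G contains the 3-clique {1, 3, 5}. A clique must lie in a single bag of any decomposition, so no decomposition can have width below 2. Combining the bounds, tw(G) = 2.

Treewidth 2.
One such decomposition:
Bags: B1 = {3, 4, 5}  B2 = {2, 3, 4}  B3 = {2, 3, 7}  B4 = {1, 3, 5}  B5 = {2, 3, 6}  B6 = {0, 2, 3}
Tree: B1–B2, B2–B3, B1–B4, B2–B5, B5–B6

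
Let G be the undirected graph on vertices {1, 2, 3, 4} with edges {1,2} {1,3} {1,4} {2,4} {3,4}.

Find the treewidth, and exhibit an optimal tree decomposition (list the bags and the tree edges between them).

Each bag holds 3 vertices, so the decomposition has width 2, which upper-bounds the treewidth. Conversely, {1, 2, 4} is a clique of size 3, and the vertices of any clique must share a bag in every tree decomposition; so some bag has ≥ 3 vertices and tw(G) ≥ 2. Therefore the treewidth is 2.

Treewidth 2.
Bags: B1 = {1, 3, 4}  B2 = {1, 2, 4}
Tree: B1–B2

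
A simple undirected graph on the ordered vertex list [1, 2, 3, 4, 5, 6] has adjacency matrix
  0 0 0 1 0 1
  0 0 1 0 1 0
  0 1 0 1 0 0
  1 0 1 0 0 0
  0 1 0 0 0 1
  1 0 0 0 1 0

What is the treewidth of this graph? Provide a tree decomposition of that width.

Each bag holds 3 vertices, so the decomposition has width 2, which upper-bounds the treewidth. Since 5–2–3–4–1–6–5 is a cycle in G, G is not acyclic. Forests are exactly the graphs of treewidth ≤ 1, so tw(G) ≥ 2. Hence tw(G) = 2 exactly.

Treewidth 2.
One such decomposition:
Bags: B1 = {2, 3, 5}  B2 = {3, 4, 5}  B3 = {1, 4, 5}  B4 = {1, 5, 6}
Tree: B1–B2, B2–B3, B3–B4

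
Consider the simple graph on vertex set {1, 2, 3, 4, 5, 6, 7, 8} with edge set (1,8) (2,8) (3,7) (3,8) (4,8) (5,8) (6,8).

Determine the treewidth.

1

A width-1 tree decomposition is:
Bags: B1 = {2, 8}  B2 = {5, 8}  B3 = {3, 8}  B4 = {3, 7}  B5 = {1, 8}  B6 = {6, 8}  B7 = {4, 8}
Tree: B1–B2, B2–B3, B3–B4, B3–B5, B3–B6, B6–B7
The largest bag has 2 vertices, giving width 1; this decomposition certifies tw(G) ≤ 1. G has an edge, so its treewidth is at least 1. Therefore the treewidth is 1.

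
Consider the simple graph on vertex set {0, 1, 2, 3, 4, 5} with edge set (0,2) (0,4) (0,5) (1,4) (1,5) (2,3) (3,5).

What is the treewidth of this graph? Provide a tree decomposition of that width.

The largest bag has 3 vertices, giving width 2; this decomposition certifies tw(G) ≤ 2. The edges 1–4–0–5–1 form a cycle, so G is not a tree and its treewidth is at least 2. Combining the bounds, tw(G) = 2.

Treewidth 2.
One such decomposition:
Bags: B1 = {1, 4, 5}  B2 = {0, 4, 5}  B3 = {0, 3, 5}  B4 = {0, 2, 3}
Tree: B1–B2, B2–B3, B3–B4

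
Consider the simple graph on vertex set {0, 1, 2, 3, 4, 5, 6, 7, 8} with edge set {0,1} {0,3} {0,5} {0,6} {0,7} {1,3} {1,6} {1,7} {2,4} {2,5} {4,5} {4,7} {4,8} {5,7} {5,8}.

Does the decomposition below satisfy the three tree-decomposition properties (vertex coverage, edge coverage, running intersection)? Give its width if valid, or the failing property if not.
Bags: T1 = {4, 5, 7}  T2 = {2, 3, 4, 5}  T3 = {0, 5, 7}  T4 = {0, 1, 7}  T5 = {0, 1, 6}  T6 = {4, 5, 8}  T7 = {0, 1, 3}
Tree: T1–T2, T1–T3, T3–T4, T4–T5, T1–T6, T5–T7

A tree decomposition must satisfy three properties: every vertex lies in some bag; for every edge, both endpoints lie together in some bag; and for every vertex, the bags containing it form a connected subtree. Here bags containing vertex 3 are not connected in the tree, so the decomposition is invalid.

No — bags containing vertex 3 are not connected in the tree.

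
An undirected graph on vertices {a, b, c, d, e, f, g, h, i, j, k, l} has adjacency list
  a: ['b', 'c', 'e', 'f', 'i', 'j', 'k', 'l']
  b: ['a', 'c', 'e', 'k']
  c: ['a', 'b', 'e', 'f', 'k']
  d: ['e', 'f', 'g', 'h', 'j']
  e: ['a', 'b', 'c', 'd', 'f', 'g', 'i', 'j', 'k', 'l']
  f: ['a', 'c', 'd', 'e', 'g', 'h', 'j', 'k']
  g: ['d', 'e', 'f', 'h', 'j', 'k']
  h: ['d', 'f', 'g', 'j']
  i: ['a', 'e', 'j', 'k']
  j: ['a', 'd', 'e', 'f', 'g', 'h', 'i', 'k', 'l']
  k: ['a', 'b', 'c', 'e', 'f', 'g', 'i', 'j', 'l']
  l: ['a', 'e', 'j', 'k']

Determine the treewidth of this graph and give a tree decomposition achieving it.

Treewidth 4.
One such decomposition:
Bags: B1 = {a, c, e, f, k}  B2 = {a, e, f, j, k}  B3 = {a, b, c, e, k}  B4 = {a, e, j, k, l}  B5 = {a, e, i, j, k}  B6 = {e, f, g, j, k}  B7 = {d, e, f, g, j}  B8 = {d, f, g, h, j}
Tree: B1–B2, B1–B3, B2–B4, B2–B5, B2–B6, B6–B7, B7–B8

Every bag has size at most 5, so the width is 5 − 1 = 4 and tw(G) ≤ 4. For the lower bound, the 5 vertices {d, e, f, g, j} are pairwise adjacent, and any tree decomposition puts a clique entirely inside one bag — forcing width ≥ 4. Combining the bounds, tw(G) = 4.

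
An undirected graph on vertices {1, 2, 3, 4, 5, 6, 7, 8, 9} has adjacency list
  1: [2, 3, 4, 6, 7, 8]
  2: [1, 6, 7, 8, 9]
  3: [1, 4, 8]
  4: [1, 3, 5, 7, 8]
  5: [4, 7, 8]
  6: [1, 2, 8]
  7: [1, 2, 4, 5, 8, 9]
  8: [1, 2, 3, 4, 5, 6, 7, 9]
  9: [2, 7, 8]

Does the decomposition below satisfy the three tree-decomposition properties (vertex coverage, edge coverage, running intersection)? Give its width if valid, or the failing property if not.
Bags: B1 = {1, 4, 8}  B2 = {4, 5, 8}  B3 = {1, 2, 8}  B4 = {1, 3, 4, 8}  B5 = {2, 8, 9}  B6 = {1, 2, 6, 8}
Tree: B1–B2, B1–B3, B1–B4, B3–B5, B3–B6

No — vertex 7 appears in no bag.

A tree decomposition must satisfy three properties: every vertex lies in some bag; for every edge, both endpoints lie together in some bag; and for every vertex, the bags containing it form a connected subtree. Here vertex 7 appears in no bag, so the decomposition is invalid.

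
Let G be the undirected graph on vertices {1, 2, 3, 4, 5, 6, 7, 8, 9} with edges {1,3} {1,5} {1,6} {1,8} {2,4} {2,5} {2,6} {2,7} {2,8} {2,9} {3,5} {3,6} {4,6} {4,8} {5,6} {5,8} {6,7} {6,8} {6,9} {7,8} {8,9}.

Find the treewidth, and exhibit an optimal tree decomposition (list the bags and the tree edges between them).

Treewidth 3.
One optimal decomposition is:
Bags: B1 = {1, 5, 6, 8}  B2 = {2, 5, 6, 8}  B3 = {2, 6, 8, 9}  B4 = {2, 4, 6, 8}  B5 = {1, 3, 5, 6}  B6 = {2, 6, 7, 8}
Tree: B1–B2, B2–B3, B2–B4, B1–B5, B4–B6

Each bag holds 4 vertices, so the decomposition has width 3, which upper-bounds the treewidth. On the other hand G contains the 4-clique {1, 5, 6, 8}. A clique must lie in a single bag of any decomposition, so no decomposition can have width below 3. Combining the bounds, tw(G) = 3.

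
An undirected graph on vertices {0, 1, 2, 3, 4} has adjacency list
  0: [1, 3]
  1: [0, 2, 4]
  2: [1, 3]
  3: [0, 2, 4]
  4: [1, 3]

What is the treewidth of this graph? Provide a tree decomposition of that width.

Treewidth 2.
One such decomposition:
Bags: B1 = {1, 2, 3}  B2 = {1, 3, 4}  B3 = {0, 1, 3}
Tree: B1–B2, B2–B3

Every bag has size at most 3, so the width is 3 − 1 = 2 and tw(G) ≤ 2. Since 2–1–4–3–2 is a cycle in G, G is not acyclic. Forests are exactly the graphs of treewidth ≤ 1, so tw(G) ≥ 2. Combining the bounds, tw(G) = 2.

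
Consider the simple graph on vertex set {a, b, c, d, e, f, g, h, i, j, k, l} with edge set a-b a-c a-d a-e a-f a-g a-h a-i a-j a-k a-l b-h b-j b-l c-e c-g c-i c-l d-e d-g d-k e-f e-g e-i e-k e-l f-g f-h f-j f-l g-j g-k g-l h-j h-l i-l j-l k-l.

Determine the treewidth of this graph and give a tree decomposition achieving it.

The largest bag has 5 vertices, giving width 4; this decomposition certifies tw(G) ≤ 4. On the other hand G contains the 5-clique {a, d, e, g, k}. A clique must lie in a single bag of any decomposition, so no decomposition can have width below 4. The upper and lower bounds meet at 4, so that is the treewidth.

Treewidth 4.
One optimal decomposition is:
Bags: B1 = {a, e, g, k, l}  B2 = {a, d, e, g, k}  B3 = {a, e, f, g, l}  B4 = {a, c, e, g, l}  B5 = {a, c, e, i, l}  B6 = {a, f, g, j, l}  B7 = {a, f, h, j, l}  B8 = {a, b, h, j, l}
Tree: B1–B2, B1–B3, B3–B4, B4–B5, B3–B6, B6–B7, B7–B8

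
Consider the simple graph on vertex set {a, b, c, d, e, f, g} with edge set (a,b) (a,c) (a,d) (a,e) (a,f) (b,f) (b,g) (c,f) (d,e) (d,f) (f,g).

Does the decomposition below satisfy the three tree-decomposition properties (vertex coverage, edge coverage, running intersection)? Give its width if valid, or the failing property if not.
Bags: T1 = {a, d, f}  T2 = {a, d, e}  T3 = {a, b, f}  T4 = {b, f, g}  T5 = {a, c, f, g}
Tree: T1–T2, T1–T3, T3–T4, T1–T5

A tree decomposition must satisfy three properties: every vertex lies in some bag; for every edge, both endpoints lie together in some bag; and for every vertex, the bags containing it form a connected subtree. Here bags containing vertex g are not connected in the tree, so the decomposition is invalid.

No — bags containing vertex g are not connected in the tree.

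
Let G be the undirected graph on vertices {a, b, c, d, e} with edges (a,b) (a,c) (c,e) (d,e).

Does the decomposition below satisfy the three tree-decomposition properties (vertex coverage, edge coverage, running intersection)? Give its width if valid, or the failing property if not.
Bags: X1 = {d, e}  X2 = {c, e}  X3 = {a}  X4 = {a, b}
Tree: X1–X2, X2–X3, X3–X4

A tree decomposition must satisfy three properties: every vertex lies in some bag; for every edge, both endpoints lie together in some bag; and for every vertex, the bags containing it form a connected subtree. Here edge (c,a) lies in no bag, so the decomposition is invalid.

No — edge (c,a) lies in no bag.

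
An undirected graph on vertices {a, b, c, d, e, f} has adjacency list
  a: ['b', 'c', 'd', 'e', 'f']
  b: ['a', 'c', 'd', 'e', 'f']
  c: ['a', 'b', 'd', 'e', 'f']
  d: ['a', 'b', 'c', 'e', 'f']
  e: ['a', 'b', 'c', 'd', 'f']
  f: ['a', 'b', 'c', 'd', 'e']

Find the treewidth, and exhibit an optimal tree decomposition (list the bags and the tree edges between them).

With just one bag of size 6, the width is 6 − 1 = 5, so tw(G) ≤ 5. For the lower bound, the 6 vertices {a, b, c, d, e, f} are pairwise adjacent, and any tree decomposition puts a clique entirely inside one bag — forcing width ≥ 5. Therefore the treewidth is 5.

Treewidth 5.
Bags: B1 = {a, b, c, d, e, f}
Tree: (single bag)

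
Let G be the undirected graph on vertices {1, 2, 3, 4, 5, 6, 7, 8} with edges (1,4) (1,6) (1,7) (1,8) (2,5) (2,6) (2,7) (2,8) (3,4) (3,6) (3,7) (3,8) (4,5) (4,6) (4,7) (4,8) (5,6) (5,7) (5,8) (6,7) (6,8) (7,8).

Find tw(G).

A width-4 tree decomposition is:
Bags: B1 = {4, 5, 6, 7, 8}  B2 = {2, 5, 6, 7, 8}  B3 = {3, 4, 6, 7, 8}  B4 = {1, 4, 6, 7, 8}
Tree: B1–B2, B1–B3, B3–B4
Every bag has size at most 5, so the width is 5 − 1 = 4 and tw(G) ≤ 4. On the other hand G contains the 5-clique {2, 5, 6, 7, 8}. A clique must lie in a single bag of any decomposition, so no decomposition can have width below 4. Hence tw(G) = 4 exactly.

4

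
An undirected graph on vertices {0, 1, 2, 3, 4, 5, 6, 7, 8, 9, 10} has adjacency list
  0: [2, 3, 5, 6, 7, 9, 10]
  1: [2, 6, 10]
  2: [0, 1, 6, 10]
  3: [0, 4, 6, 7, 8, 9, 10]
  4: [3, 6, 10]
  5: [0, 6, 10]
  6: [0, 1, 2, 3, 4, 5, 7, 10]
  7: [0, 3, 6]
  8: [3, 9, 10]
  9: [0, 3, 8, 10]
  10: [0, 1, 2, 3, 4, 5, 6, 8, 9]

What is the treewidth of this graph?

A width-3 tree decomposition is:
Bags: B1 = {0, 3, 6, 10}  B2 = {0, 3, 9, 10}  B3 = {3, 8, 9, 10}  B4 = {0, 3, 6, 7}  B5 = {0, 5, 6, 10}  B6 = {3, 4, 6, 10}  B7 = {0, 2, 6, 10}  B8 = {1, 2, 6, 10}
Tree: B1–B2, B2–B3, B1–B4, B1–B5, B1–B6, B5–B7, B7–B8
Each bag holds 4 vertices, so the decomposition has width 3, which upper-bounds the treewidth. Conversely, {3, 8, 9, 10} is a clique of size 4, and the vertices of any clique must share a bag in every tree decomposition; so some bag has ≥ 4 vertices and tw(G) ≥ 3. The upper and lower bounds meet at 3, so that is the treewidth.

3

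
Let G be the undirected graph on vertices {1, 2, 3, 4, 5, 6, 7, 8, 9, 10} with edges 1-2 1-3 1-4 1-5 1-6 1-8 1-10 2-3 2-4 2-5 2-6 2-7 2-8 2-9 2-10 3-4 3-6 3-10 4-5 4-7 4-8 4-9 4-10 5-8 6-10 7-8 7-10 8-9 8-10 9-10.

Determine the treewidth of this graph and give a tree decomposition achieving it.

The largest bag has 5 vertices, giving width 4; this decomposition certifies tw(G) ≤ 4. For the lower bound, the 5 vertices {1, 2, 4, 8, 10} are pairwise adjacent, and any tree decomposition puts a clique entirely inside one bag — forcing width ≥ 4. Hence tw(G) = 4 exactly.

Treewidth 4.
One such decomposition:
Bags: B1 = {1, 2, 3, 4, 10}  B2 = {1, 2, 4, 8, 10}  B3 = {1, 2, 3, 6, 10}  B4 = {2, 4, 8, 9, 10}  B5 = {2, 4, 7, 8, 10}  B6 = {1, 2, 4, 5, 8}
Tree: B1–B2, B1–B3, B2–B4, B4–B5, B2–B6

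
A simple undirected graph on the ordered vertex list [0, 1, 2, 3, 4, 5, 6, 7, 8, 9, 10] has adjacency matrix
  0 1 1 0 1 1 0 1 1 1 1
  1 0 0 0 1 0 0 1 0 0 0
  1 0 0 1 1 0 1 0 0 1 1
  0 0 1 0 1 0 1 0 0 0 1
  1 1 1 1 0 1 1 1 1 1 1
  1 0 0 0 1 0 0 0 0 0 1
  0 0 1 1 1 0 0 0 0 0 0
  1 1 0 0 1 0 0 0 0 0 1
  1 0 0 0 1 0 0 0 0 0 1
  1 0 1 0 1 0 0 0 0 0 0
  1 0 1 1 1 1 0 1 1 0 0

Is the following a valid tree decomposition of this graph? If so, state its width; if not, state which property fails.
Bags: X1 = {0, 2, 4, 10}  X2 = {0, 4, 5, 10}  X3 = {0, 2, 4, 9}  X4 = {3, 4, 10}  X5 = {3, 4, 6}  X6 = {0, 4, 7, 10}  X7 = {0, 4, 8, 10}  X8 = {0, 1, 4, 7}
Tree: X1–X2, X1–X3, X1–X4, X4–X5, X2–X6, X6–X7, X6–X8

A tree decomposition must satisfy three properties: every vertex lies in some bag; for every edge, both endpoints lie together in some bag; and for every vertex, the bags containing it form a connected subtree. Here edge (2,3) lies in no bag, so the decomposition is invalid.

No — edge (2,3) lies in no bag.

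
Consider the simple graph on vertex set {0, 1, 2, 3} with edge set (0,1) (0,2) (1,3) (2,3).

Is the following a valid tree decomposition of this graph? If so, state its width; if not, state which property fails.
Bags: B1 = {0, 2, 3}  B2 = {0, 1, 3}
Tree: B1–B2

Yes; width 2.

Every vertex of G appears in some bag (union = {0, 1, 2, 3}); every edge is covered by a bag; and for each vertex v the set of bags containing v is connected in the bag tree. The decomposition is therefore valid. The largest bag has 3 vertices, so the width is 2.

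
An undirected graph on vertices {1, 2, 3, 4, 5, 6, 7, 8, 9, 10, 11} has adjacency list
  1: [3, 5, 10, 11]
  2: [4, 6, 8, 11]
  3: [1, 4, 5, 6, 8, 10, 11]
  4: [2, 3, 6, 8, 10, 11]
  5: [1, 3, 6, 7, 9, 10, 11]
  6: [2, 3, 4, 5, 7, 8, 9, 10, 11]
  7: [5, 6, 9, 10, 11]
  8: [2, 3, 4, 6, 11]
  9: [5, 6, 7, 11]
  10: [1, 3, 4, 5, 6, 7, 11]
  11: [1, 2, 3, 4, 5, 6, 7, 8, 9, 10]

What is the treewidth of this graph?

4

A width-4 tree decomposition is:
Bags: B1 = {3, 4, 6, 10, 11}  B2 = {3, 5, 6, 10, 11}  B3 = {3, 4, 6, 8, 11}  B4 = {5, 6, 7, 10, 11}  B5 = {2, 4, 6, 8, 11}  B6 = {5, 6, 7, 9, 11}  B7 = {1, 3, 5, 10, 11}
Tree: B1–B2, B1–B3, B2–B4, B3–B5, B4–B6, B2–B7
The largest bag has 5 vertices, giving width 4; this decomposition certifies tw(G) ≤ 4. For the lower bound, the 5 vertices {1, 3, 5, 10, 11} are pairwise adjacent, and any tree decomposition puts a clique entirely inside one bag — forcing width ≥ 4. Therefore the treewidth is 4.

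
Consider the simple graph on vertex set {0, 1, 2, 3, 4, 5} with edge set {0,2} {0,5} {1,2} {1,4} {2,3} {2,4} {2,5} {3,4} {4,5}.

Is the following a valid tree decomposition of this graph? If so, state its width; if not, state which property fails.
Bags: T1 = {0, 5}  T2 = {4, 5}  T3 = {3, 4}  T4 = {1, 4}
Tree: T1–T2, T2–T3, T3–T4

No — vertex 2 appears in no bag.

A tree decomposition must satisfy three properties: every vertex lies in some bag; for every edge, both endpoints lie together in some bag; and for every vertex, the bags containing it form a connected subtree. Here vertex 2 appears in no bag, so the decomposition is invalid.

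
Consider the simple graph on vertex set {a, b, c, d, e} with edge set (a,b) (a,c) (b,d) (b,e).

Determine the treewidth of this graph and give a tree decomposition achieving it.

Treewidth 1.
One optimal decomposition is:
Bags: B1 = {a, b}  B2 = {b, d}  B3 = {b, e}  B4 = {a, c}
Tree: B1–B2, B2–B3, B1–B4

Each bag holds 2 vertices, so the decomposition has width 1, which upper-bounds the treewidth. Since G has at least one edge (e.g. b–a), it is not an edgeless graph, so tw(G) ≥ 1. The upper and lower bounds meet at 1, so that is the treewidth.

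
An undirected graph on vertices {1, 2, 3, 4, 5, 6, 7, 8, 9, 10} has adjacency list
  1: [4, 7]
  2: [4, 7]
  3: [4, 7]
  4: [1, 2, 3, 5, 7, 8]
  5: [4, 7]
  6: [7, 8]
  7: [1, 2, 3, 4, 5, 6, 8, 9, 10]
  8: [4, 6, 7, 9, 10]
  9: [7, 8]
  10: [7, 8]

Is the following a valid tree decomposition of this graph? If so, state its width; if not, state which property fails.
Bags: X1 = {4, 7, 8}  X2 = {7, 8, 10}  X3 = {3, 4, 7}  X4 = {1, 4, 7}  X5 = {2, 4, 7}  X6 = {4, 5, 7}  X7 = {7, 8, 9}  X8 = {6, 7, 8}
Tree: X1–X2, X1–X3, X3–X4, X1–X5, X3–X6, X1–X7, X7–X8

Vertex coverage: the bags together contain {1, 2, 3, 4, 5, 6, 7, 8, 9, 10}, the full vertex set. Edge coverage: each edge of G has both endpoints in at least one bag. Running intersection: for every vertex, the bags containing it form a connected subtree. All three properties hold, so this is a valid tree decomposition of width max|bag| − 1 = 2, and hence tw(G) ≤ 2.

Yes; width 2.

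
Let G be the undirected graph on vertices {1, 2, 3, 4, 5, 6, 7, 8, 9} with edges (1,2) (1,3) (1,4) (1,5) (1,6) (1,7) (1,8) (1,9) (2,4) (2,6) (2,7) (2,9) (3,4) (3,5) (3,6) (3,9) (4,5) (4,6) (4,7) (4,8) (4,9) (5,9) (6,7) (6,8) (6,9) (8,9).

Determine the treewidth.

A width-4 tree decomposition is:
Bags: B1 = {1, 2, 4, 6, 9}  B2 = {1, 3, 4, 6, 9}  B3 = {1, 4, 6, 8, 9}  B4 = {1, 3, 4, 5, 9}  B5 = {1, 2, 4, 6, 7}
Tree: B1–B2, B1–B3, B2–B4, B1–B5
Each bag holds 5 vertices, so the decomposition has width 4, which upper-bounds the treewidth. For the lower bound, the 5 vertices {1, 3, 4, 5, 9} are pairwise adjacent, and any tree decomposition puts a clique entirely inside one bag — forcing width ≥ 4. Hence tw(G) = 4 exactly.

4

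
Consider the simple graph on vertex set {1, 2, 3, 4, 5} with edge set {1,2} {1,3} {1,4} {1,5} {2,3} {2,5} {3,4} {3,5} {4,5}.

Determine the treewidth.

A width-3 tree decomposition is:
Bags: B1 = {1, 3, 4, 5}  B2 = {1, 2, 3, 5}
Tree: B1–B2
The largest bag has 4 vertices, giving width 3; this decomposition certifies tw(G) ≤ 3. Conversely, {1, 2, 3, 5} is a clique of size 4, and the vertices of any clique must share a bag in every tree decomposition; so some bag has ≥ 4 vertices and tw(G) ≥ 3. The upper and lower bounds meet at 3, so that is the treewidth.

3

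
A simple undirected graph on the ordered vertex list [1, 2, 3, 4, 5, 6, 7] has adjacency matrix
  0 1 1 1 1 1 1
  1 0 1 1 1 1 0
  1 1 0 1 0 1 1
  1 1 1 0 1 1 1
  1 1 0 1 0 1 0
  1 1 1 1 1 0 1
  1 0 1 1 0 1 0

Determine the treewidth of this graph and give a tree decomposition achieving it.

Treewidth 4.
One such decomposition:
Bags: B1 = {1, 2, 3, 4, 6}  B2 = {1, 3, 4, 6, 7}  B3 = {1, 2, 4, 5, 6}
Tree: B1–B2, B1–B3

Each bag holds 5 vertices, so the decomposition has width 4, which upper-bounds the treewidth. Conversely, {1, 2, 3, 4, 6} is a clique of size 5, and the vertices of any clique must share a bag in every tree decomposition; so some bag has ≥ 5 vertices and tw(G) ≥ 4. Hence tw(G) = 4 exactly.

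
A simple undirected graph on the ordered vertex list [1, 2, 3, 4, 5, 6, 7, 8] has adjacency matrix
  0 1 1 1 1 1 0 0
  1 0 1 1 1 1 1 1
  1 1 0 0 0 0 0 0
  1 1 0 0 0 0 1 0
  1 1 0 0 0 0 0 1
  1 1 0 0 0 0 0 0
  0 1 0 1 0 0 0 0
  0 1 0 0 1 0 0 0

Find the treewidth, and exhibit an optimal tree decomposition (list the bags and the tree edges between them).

Every bag has size at most 3, so the width is 3 − 1 = 2 and tw(G) ≤ 2. For the lower bound, the 3 vertices {2, 5, 8} are pairwise adjacent, and any tree decomposition puts a clique entirely inside one bag — forcing width ≥ 2. Combining the bounds, tw(G) = 2.

Treewidth 2.
Bags: B1 = {1, 2, 4}  B2 = {2, 4, 7}  B3 = {1, 2, 5}  B4 = {1, 2, 6}  B5 = {2, 5, 8}  B6 = {1, 2, 3}
Tree: B1–B2, B1–B3, B1–B4, B3–B5, B1–B6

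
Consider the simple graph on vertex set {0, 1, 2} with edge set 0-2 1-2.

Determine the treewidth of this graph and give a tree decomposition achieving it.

Treewidth 1.
One optimal decomposition is:
Bags: B1 = {0, 2}  B2 = {1, 2}
Tree: B1–B2

Every bag has size at most 2, so the width is 2 − 1 = 1 and tw(G) ≤ 1. Any graph with an edge has treewidth ≥ 1, and G has the edge 0–2. The upper and lower bounds meet at 1, so that is the treewidth.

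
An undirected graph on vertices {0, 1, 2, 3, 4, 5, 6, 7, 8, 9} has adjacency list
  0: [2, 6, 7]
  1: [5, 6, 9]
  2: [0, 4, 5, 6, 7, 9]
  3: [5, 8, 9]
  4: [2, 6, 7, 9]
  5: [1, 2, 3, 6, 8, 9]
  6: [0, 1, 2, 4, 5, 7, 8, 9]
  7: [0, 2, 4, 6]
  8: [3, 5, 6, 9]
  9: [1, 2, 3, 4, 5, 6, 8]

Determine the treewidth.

A width-3 tree decomposition is:
Bags: B1 = {2, 5, 6, 9}  B2 = {5, 6, 8, 9}  B3 = {2, 4, 6, 9}  B4 = {3, 5, 8, 9}  B5 = {2, 4, 6, 7}  B6 = {0, 2, 6, 7}  B7 = {1, 5, 6, 9}
Tree: B1–B2, B1–B3, B2–B4, B3–B5, B5–B6, B2–B7
Every bag has size at most 4, so the width is 4 − 1 = 3 and tw(G) ≤ 3. On the other hand G contains the 4-clique {3, 5, 8, 9}. A clique must lie in a single bag of any decomposition, so no decomposition can have width below 3. Hence tw(G) = 3 exactly.

3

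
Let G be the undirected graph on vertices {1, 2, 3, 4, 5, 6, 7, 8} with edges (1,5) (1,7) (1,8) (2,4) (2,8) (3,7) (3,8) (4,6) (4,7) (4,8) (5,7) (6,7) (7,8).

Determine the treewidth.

2

A width-2 tree decomposition is:
Bags: B1 = {1, 7, 8}  B2 = {4, 7, 8}  B3 = {1, 5, 7}  B4 = {2, 4, 8}  B5 = {4, 6, 7}  B6 = {3, 7, 8}
Tree: B1–B2, B1–B3, B2–B4, B2–B5, B2–B6
The largest bag has 3 vertices, giving width 2; this decomposition certifies tw(G) ≤ 2. On the other hand G contains the 3-clique {2, 4, 8}. A clique must lie in a single bag of any decomposition, so no decomposition can have width below 2. The upper and lower bounds meet at 2, so that is the treewidth.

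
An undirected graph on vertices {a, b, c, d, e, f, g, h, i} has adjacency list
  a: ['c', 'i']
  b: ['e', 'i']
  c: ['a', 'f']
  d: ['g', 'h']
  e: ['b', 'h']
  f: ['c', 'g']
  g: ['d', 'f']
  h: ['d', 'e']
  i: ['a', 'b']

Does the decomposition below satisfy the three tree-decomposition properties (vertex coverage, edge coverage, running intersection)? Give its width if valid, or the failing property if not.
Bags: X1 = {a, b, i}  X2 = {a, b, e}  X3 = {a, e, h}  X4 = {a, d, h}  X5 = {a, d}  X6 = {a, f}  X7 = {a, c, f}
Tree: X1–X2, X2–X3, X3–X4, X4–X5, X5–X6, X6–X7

No — vertex g appears in no bag.

A tree decomposition must satisfy three properties: every vertex lies in some bag; for every edge, both endpoints lie together in some bag; and for every vertex, the bags containing it form a connected subtree. Here vertex g appears in no bag, so the decomposition is invalid.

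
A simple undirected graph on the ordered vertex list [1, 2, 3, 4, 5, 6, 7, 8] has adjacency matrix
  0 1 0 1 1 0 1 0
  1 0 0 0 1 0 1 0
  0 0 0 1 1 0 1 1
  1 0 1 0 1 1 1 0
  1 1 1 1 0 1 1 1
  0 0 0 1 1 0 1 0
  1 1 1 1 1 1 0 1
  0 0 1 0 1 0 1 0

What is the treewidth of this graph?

3

A width-3 tree decomposition is:
Bags: B1 = {3, 4, 5, 7}  B2 = {1, 4, 5, 7}  B3 = {3, 5, 7, 8}  B4 = {1, 2, 5, 7}  B5 = {4, 5, 6, 7}
Tree: B1–B2, B1–B3, B2–B4, B2–B5
Every bag has size at most 4, so the width is 4 − 1 = 3 and tw(G) ≤ 3. Conversely, {3, 5, 7, 8} is a clique of size 4, and the vertices of any clique must share a bag in every tree decomposition; so some bag has ≥ 4 vertices and tw(G) ≥ 3. Therefore the treewidth is 3.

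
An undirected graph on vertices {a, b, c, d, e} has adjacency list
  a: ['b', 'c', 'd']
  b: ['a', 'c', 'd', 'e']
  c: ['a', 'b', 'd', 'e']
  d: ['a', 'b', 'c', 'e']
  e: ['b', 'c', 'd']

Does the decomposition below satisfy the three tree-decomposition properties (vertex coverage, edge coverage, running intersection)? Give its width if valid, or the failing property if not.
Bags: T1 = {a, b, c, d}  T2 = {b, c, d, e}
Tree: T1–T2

Checking the three conditions: (i) the bags cover all of {a, b, c, d, e}; (ii) for each edge, some bag contains both endpoints; (iii) the bags containing any fixed vertex form a subtree. All hold, so the decomposition is valid with width 4 − 1 = 3.

Yes; width 3.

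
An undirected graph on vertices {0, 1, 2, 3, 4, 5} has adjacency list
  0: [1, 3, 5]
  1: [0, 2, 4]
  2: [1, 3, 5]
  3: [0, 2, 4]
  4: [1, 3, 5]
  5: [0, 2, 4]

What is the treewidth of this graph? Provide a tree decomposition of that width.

Treewidth 3.
One such decomposition:
Bags: B1 = {0, 2, 4, 5}  B2 = {0, 1, 2, 4}  B3 = {0, 2, 3, 4}
Tree: B1–B2, B2–B3

Every bag has size at most 4, so the width is 4 − 1 = 3 and tw(G) ≤ 3. For the lower bound: the 4 vertex sets {2,5}, {0,1}, {4}, {3} are disjoint, each induces a connected subgraph, and every pair is joined by at least one edge of G. Contracting each set to a single vertex therefore yields K_{4} as a minor, and since treewidth is minor-monotone, tw(G) ≥ tw(K_{4}) = 3. The upper and lower bounds meet at 3, so that is the treewidth.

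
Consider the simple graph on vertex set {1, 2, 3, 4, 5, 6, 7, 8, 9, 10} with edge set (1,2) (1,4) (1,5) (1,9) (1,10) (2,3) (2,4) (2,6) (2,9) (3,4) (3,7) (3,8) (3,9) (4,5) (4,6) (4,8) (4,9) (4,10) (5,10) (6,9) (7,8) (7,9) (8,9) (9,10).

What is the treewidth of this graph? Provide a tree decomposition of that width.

Each bag holds 4 vertices, so the decomposition has width 3, which upper-bounds the treewidth. Conversely, {3, 4, 8, 9} is a clique of size 4, and the vertices of any clique must share a bag in every tree decomposition; so some bag has ≥ 4 vertices and tw(G) ≥ 3. Hence tw(G) = 3 exactly.

Treewidth 3.
One such decomposition:
Bags: B1 = {1, 2, 4, 9}  B2 = {1, 4, 9, 10}  B3 = {1, 4, 5, 10}  B4 = {2, 4, 6, 9}  B5 = {2, 3, 4, 9}  B6 = {3, 4, 8, 9}  B7 = {3, 7, 8, 9}
Tree: B1–B2, B2–B3, B1–B4, B4–B5, B5–B6, B6–B7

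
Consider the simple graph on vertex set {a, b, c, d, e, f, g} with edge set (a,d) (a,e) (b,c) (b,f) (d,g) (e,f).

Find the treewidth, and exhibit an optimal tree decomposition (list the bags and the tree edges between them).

Treewidth 1.
Bags: B1 = {d, g}  B2 = {a, d}  B3 = {a, e}  B4 = {e, f}  B5 = {b, f}  B6 = {b, c}
Tree: B1–B2, B2–B3, B3–B4, B4–B5, B5–B6

The largest bag has 2 vertices, giving width 1; this decomposition certifies tw(G) ≤ 1. Since G has at least one edge (e.g. g–d), it is not an edgeless graph, so tw(G) ≥ 1. Combining the bounds, tw(G) = 1.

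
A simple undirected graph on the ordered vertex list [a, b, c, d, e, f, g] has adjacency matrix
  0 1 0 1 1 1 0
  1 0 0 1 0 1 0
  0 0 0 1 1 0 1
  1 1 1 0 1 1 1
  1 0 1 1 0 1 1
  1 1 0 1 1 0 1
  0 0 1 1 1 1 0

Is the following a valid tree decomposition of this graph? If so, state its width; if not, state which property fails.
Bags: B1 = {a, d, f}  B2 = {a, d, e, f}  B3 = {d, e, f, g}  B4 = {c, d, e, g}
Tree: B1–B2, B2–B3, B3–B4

A tree decomposition must satisfy three properties: every vertex lies in some bag; for every edge, both endpoints lie together in some bag; and for every vertex, the bags containing it form a connected subtree. Here vertex b appears in no bag, so the decomposition is invalid.

No — vertex b appears in no bag.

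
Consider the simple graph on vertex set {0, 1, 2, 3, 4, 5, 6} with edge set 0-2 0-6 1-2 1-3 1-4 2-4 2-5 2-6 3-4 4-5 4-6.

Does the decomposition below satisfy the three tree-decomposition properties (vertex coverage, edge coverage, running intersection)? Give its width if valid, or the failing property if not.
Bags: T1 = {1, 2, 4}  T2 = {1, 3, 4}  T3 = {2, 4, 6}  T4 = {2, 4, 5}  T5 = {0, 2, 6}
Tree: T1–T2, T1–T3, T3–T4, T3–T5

Yes; width 2.

Vertex coverage: the bags together contain {0, 1, 2, 3, 4, 5, 6}, the full vertex set. Edge coverage: each edge of G has both endpoints in at least one bag. Running intersection: for every vertex, the bags containing it form a connected subtree. All three properties hold, so this is a valid tree decomposition of width max|bag| − 1 = 2, and hence tw(G) ≤ 2.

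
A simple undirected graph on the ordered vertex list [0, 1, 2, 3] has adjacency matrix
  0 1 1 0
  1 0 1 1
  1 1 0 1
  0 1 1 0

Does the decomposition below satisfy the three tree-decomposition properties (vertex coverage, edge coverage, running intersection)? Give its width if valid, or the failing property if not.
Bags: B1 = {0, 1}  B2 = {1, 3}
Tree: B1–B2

A tree decomposition must satisfy three properties: every vertex lies in some bag; for every edge, both endpoints lie together in some bag; and for every vertex, the bags containing it form a connected subtree. Here vertex 2 appears in no bag, so the decomposition is invalid.

No — vertex 2 appears in no bag.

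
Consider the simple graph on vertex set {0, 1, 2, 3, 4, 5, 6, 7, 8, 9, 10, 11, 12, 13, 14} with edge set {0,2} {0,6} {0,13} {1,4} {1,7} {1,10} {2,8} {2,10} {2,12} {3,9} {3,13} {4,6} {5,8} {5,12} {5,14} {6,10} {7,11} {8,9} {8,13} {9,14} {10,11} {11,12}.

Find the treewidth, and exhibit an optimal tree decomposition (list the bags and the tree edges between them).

Treewidth 3.
Bags: B1 = {3, 5, 9, 14}  B2 = {3, 5, 8, 9}  B3 = {3, 5, 8, 13}  B4 = {5, 8, 12, 13}  B5 = {2, 8, 12, 13}  B6 = {0, 2, 12, 13}  B7 = {0, 2, 11, 12}  B8 = {0, 2, 10, 11}  B9 = {0, 6, 10, 11}  B10 = {6, 7, 10, 11}  B11 = {1, 6, 7, 10}  B12 = {1, 4, 6, 7}
Tree: B1–B2, B2–B3, B3–B4, B4–B5, B5–B6, B6–B7, B7–B8, B8–B9, B9–B10, B10–B11, B11–B12

The largest bag has 4 vertices, giving width 3; this decomposition certifies tw(G) ≤ 3. For the lower bound: the 4 vertex sets {3,9,14}, {5}, {8}, {0,2,12,13} are disjoint, each induces a connected subgraph, and every pair is joined by at least one edge of G. Contracting each set to a single vertex therefore yields K_{4} as a minor, and since treewidth is minor-monotone, tw(G) ≥ tw(K_{4}) = 3. Combining the bounds, tw(G) = 3.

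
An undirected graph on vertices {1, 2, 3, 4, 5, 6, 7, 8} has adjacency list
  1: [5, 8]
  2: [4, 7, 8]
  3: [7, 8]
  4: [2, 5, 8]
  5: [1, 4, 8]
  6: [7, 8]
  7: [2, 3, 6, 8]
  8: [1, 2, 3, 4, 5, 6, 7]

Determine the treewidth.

2

A width-2 tree decomposition is:
Bags: B1 = {2, 7, 8}  B2 = {3, 7, 8}  B3 = {6, 7, 8}  B4 = {2, 4, 8}  B5 = {4, 5, 8}  B6 = {1, 5, 8}
Tree: B1–B2, B2–B3, B1–B4, B4–B5, B5–B6
The largest bag has 3 vertices, giving width 2; this decomposition certifies tw(G) ≤ 2. For the lower bound, the 3 vertices {1, 5, 8} are pairwise adjacent, and any tree decomposition puts a clique entirely inside one bag — forcing width ≥ 2. Combining the bounds, tw(G) = 2.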